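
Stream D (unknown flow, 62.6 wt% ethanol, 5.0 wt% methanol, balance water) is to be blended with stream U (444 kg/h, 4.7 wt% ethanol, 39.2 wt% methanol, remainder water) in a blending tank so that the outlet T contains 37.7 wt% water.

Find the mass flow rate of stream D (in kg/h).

1541 kg/h

Let D be the unknown flow. Total out = 444 + D.
water balance: 249.08 + 0.324·D = 0.377·(444 + D)
(0.324 − 0.377)·D = 0.377×444 − 249.08 = -81.696
D = -81.696 / -0.053 = 1541.4 kg/h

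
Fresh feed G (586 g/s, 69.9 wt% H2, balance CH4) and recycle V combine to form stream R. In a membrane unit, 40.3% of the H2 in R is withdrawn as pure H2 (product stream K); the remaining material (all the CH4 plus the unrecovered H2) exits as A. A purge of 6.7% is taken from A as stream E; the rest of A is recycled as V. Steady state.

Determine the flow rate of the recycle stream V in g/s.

2971 g/s

CH4 enters only via G and leaves only via the purge: 586×0.301 = 0.067×(CH4 in A), and the membrane unit passes all CH4, so CH4 in R = CH4 in A = 2632.6 g/s.
H2 in R: m_A = 586×0.699 + (1−0.067)·(1−0.403)·m_A, so m_A = 409.61/0.4430 = 924.64 g/s.
A = (1−0.403)×924.64 + 2632.6 = 3184.6 g/s.
Recycle V = (1−0.067)×3184.6 = 2971.3 g/s.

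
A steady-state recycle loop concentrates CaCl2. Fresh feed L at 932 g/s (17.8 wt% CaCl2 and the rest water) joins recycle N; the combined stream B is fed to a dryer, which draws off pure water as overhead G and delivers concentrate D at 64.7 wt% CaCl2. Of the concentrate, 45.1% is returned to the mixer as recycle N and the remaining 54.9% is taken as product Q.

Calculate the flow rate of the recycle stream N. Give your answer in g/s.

Overall CaCl2 balance (none leaves overhead): CaCl2 in fresh feed = CaCl2 in product, i.e. 932×0.178 = (1−0.451)·D·0.647.
D = 165.9/(0.647×0.549) = 467.05 g/s.
Recycle N = 0.451×467.05 = 210.64 g/s.

210.6 g/s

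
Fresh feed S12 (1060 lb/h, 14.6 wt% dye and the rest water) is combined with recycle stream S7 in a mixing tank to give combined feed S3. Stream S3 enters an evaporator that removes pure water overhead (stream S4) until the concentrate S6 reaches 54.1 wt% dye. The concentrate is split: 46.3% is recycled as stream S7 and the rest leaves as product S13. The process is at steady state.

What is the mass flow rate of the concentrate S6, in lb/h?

Overall dye balance (none leaves overhead): dye in fresh feed = dye in product, i.e. 1060×0.146 = (1−0.463)·S6·0.541.
S6 = 154.76/(0.541×0.537) = 532.71 lb/h.

532.7 lb/h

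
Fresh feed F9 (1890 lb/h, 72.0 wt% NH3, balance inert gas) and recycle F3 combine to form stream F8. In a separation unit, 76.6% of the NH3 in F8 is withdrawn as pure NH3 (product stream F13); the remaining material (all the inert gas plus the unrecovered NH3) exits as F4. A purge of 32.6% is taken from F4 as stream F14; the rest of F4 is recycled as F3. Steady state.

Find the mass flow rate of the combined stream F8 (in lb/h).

3239 lb/h

inert gas enters only via F9 and leaves only via the purge: 1890×0.280 = 0.326×(inert gas in F4), and the separation unit passes all inert gas, so inert gas in F8 = inert gas in F4 = 1623.3 lb/h.
NH3 in F8: m_A = 1890×0.720 + (1−0.326)·(1−0.766)·m_A, so m_A = 1360.8/0.8423 = 1615.6 lb/h.
F8 = 1615.6 + 1623.3 = 3238.9 lb/h.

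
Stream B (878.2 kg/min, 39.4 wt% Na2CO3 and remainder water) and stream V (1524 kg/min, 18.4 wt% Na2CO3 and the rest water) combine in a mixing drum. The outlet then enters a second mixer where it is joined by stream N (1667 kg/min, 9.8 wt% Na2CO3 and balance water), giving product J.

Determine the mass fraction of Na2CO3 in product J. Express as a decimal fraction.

Overall, product flow = 4069.2 kg/min.
Na2CO3 in = 878.2×0.394 + 1524×0.184 + 1667×0.098 = 789.79 kg/min.
Na2CO3 fraction in J = 0.194.

0.194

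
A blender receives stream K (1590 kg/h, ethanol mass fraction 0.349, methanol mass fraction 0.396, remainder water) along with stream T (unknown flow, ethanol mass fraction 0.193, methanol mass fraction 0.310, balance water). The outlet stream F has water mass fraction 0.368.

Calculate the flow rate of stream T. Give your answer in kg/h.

Let T be the unknown flow. Total out = 1590 + T.
water balance: 405.45 + 0.497·T = 0.368·(1590 + T)
(0.497 − 0.368)·T = 0.368×1590 − 405.45 = 179.67
T = 179.67 / 0.129 = 1392.8 kg/h

1393 kg/h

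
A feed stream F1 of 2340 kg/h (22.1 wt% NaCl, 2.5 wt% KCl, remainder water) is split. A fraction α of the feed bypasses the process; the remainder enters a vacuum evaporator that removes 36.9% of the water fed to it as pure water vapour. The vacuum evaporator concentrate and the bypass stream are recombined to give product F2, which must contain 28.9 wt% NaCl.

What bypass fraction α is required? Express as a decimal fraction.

All 2340×0.221 = 517.14 kg/h of NaCl reaches F2, so F2 = 517.14/0.289 = 1789.4 kg/h and vapour = 550.59 kg/h.
The evaporator receives (1−α)·2340 of feed at 0.754 water and removes 0.369 of that water:
0.369×0.754×(1−α)×2340 = 550.59
(1−α) = 550.59/651.05 = 0.8457;  α = 0.1543.

0.154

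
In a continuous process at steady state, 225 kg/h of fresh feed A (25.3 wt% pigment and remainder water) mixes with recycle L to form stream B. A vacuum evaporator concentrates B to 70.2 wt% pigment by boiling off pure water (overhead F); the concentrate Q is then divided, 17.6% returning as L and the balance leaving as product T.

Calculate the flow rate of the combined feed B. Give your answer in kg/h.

242.3 kg/h

Overall pigment balance (none leaves overhead): pigment in fresh feed = pigment in product, i.e. 225×0.253 = (1−0.176)·Q·0.702.
Q = 56.925/(0.702×0.824) = 98.41 kg/h.
Recycle L = 0.176×98.41 = 17.32 kg/h.
Combined feed B = 225 + 17.32 = 242.32 kg/h.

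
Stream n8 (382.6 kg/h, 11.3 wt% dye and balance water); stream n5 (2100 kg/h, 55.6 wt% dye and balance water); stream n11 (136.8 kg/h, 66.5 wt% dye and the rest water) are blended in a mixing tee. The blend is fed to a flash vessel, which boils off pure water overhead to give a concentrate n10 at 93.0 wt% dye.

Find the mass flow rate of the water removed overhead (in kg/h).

1220 kg/h

dye entering = 382.6×0.113 + 2100×0.556 + 136.8×0.665 = 1301.8 kg/h.
All dye reports to n10, so n10 = 1301.8/0.930 = 1399.8 kg/h.
Total feed = 2619.4 kg/h; overhead = 2619.4 − 1399.8 = 1219.6 kg/h.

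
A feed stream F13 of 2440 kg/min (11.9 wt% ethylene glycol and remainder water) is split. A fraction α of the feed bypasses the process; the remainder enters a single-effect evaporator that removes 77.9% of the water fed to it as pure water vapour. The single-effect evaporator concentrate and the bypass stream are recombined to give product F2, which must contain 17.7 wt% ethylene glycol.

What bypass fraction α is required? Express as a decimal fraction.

All 2440×0.119 = 290.36 kg/min of ethylene glycol reaches F2, so F2 = 290.36/0.177 = 1640.5 kg/min and vapour = 799.55 kg/min.
The evaporator receives (1−α)·2440 of feed at 0.881 water and removes 0.779 of that water:
0.779×0.881×(1−α)×2440 = 799.55
(1−α) = 799.55/1674.6 = 0.4775;  α = 0.5225.

0.523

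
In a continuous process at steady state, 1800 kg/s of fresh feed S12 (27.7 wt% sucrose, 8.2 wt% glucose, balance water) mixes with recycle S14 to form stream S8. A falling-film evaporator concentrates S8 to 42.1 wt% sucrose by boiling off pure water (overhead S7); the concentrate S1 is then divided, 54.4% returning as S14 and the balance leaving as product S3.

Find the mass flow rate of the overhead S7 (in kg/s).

Overall sucrose balance (none leaves overhead): sucrose in fresh feed = sucrose in product, i.e. 1800×0.277 = (1−0.544)·S1·0.421.
S1 = 498.6/(0.421×0.456) = 2597.2 kg/s.
Recycle S14 = 0.544×2597.2 = 1412.9 kg/s.
Combined feed S8 = 1800 + 1412.9 = 3212.9 kg/s.
Overhead S7 = S8 − S1 = 3212.9 − 2597.2 = 615.68 kg/s.

615.7 kg/s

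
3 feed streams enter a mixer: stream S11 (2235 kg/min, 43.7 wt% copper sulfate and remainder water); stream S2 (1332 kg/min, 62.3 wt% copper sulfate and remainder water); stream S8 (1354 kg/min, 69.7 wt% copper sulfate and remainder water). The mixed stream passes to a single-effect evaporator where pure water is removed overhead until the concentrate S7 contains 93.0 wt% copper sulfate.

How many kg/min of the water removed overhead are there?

1964 kg/min

copper sulfate entering = 2235×0.437 + 1332×0.623 + 1354×0.697 = 2750.3 kg/min.
All copper sulfate reports to S7, so S7 = 2750.3/0.930 = 2957.3 kg/min.
Total feed = 4921 kg/min; overhead = 4921 − 2957.3 = 1963.7 kg/min.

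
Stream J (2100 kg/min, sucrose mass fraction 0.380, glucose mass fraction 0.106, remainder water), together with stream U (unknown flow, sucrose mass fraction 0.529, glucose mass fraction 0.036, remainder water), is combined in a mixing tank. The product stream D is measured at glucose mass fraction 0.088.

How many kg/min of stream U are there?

Let U be the unknown flow. Total out = 2100 + U.
glucose balance: 222.6 + 0.036·U = 0.088·(2100 + U)
(0.036 − 0.088)·U = 0.088×2100 − 222.6 = -37.8
U = -37.8 / -0.052 = 726.92 kg/min

726.9 kg/min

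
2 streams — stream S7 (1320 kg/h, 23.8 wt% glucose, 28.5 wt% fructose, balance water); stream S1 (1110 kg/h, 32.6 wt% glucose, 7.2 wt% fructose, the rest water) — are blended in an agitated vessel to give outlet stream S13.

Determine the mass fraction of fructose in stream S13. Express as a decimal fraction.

0.188

Total flow out = 1320 + 1110 = 2430 kg/h.
fructose in = 1320×0.285 + 1110×0.072 = 456.12 kg/h.
fructose mass fraction in S13 = 456.12/2430 = 0.188.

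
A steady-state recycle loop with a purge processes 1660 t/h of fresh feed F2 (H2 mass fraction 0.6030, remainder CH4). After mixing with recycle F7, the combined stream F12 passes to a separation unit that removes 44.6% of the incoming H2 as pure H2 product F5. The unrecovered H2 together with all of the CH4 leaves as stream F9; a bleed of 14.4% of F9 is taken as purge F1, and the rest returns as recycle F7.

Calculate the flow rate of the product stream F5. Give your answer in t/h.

849.1 t/h

H2 in F12: m_A = 1660×0.603 + (1−0.144)·(1−0.446)·m_A, so m_A = 1001/0.5258 = 1903.8 t/h.
Product F5 = 0.446×1903.8 = 849.1 t/h.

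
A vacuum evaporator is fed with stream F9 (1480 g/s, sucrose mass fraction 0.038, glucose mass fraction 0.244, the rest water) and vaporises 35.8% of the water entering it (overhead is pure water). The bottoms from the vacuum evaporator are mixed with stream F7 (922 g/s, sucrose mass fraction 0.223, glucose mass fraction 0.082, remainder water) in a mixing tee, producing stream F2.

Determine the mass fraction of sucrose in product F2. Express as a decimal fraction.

0.130

Vapour removed = 0.358×0.718×1480 = 380.43 g/s; concentrate = 1099.6 g/s.
sucrose reaching the mixer = 56.24 (from concentrate) + 922×0.223 = 261.85 g/s.
Product flow = 1099.6 + 922 = 2021.6 g/s; sucrose fraction = 0.130.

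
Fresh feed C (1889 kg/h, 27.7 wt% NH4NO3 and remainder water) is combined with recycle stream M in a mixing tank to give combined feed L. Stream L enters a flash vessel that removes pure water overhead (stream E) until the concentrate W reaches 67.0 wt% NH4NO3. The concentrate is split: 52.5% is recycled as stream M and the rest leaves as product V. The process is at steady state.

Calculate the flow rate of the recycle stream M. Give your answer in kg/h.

Overall NH4NO3 balance (none leaves overhead): NH4NO3 in fresh feed = NH4NO3 in product, i.e. 1889×0.277 = (1−0.525)·W·0.670.
W = 523.25/(0.670×0.475) = 1644.2 kg/h.
Recycle M = 0.525×1644.2 = 863.18 kg/h.

863.2 kg/h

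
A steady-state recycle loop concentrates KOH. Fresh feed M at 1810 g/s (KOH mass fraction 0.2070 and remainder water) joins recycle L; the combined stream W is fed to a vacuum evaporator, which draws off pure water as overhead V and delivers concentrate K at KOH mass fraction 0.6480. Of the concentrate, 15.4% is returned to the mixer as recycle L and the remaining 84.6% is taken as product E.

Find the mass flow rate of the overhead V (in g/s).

1232 g/s

Overall KOH balance (none leaves overhead): KOH in fresh feed = KOH in product, i.e. 1810×0.207 = (1−0.154)·K·0.648.
K = 374.67/(0.648×0.846) = 683.44 g/s.
Recycle L = 0.154×683.44 = 105.25 g/s.
Combined feed W = 1810 + 105.25 = 1915.3 g/s.
Overhead V = W − K = 1915.3 − 683.44 = 1231.8 g/s.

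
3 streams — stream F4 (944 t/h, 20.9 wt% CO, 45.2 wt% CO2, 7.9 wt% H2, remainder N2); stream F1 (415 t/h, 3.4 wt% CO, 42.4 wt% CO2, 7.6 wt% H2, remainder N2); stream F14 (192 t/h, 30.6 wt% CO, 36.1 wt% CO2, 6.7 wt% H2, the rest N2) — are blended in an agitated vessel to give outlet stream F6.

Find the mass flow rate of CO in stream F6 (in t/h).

CO out = CO in = 944×0.209 + 415×0.034 + 192×0.306 = 270.16 t/h.

270.2 t/h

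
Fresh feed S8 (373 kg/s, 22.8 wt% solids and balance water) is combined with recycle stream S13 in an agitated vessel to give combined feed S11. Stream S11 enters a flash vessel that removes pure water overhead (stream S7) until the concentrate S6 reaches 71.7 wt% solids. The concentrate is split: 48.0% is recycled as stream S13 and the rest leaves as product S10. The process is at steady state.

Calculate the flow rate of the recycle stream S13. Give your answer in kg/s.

109.5 kg/s

Overall solids balance (none leaves overhead): solids in fresh feed = solids in product, i.e. 373×0.228 = (1−0.480)·S6·0.717.
S6 = 85.044/(0.717×0.520) = 228.1 kg/s.
Recycle S13 = 0.480×228.1 = 109.49 kg/s.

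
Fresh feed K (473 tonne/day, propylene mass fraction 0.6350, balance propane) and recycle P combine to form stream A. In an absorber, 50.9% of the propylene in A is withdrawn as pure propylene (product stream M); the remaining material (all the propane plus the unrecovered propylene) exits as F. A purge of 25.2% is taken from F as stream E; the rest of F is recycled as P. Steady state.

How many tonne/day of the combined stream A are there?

1160 tonne/day

propane enters only via K and leaves only via the purge: 473×0.365 = 0.252×(propane in F), and the absorber passes all propane, so propane in A = propane in F = 685.1 tonne/day.
propylene in A: m_A = 473×0.635 + (1−0.252)·(1−0.509)·m_A, so m_A = 300.36/0.6327 = 474.7 tonne/day.
A = 474.7 + 685.1 = 1159.8 tonne/day.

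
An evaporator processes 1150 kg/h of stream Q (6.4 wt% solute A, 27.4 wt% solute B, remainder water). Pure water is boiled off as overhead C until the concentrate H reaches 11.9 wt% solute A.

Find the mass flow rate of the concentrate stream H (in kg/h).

solute A is conserved: 1150×0.064 = 73.6 kg/h all reports to the concentrate.
Concentrate = 73.6/(target fraction) = 618.49 kg/h.

618.5 kg/h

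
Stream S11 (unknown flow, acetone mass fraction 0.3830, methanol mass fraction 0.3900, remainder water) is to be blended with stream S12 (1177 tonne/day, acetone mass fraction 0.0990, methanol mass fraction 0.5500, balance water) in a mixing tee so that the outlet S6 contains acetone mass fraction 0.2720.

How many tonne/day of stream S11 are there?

Let S11 be the unknown flow. Total out = 1177 + S11.
acetone balance: 116.52 + 0.383·S11 = 0.272·(1177 + S11)
(0.383 − 0.272)·S11 = 0.272×1177 − 116.52 = 203.62
S11 = 203.62 / 0.111 = 1834.4 tonne/day

1834 tonne/day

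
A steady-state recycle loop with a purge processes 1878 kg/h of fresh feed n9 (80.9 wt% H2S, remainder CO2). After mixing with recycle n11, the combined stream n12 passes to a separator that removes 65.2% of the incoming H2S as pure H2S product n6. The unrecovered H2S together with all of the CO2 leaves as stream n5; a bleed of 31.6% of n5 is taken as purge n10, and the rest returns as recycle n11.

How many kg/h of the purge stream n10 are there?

CO2 enters only via n9 and leaves only via the purge: 1878×0.191 = 0.316×(CO2 in n5), and the separator passes all CO2, so CO2 in n12 = CO2 in n5 = 1135.1 kg/h.
H2S in n12: m_A = 1878×0.809 + (1−0.316)·(1−0.652)·m_A, so m_A = 1519.3/0.7620 = 1993.9 kg/h.
n5 = (1−0.652)×1993.9 + 1135.1 = 1829 kg/h.
Purge n10 = 0.316×1829 = 577.97 kg/h.

578 kg/h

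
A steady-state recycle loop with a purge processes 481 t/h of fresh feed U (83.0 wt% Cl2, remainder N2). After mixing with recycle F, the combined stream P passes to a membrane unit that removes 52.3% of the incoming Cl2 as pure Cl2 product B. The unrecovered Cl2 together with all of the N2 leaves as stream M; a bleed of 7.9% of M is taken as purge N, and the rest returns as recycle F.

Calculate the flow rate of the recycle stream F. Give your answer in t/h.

1266 t/h

N2 enters only via U and leaves only via the purge: 481×0.170 = 0.079×(N2 in M), and the membrane unit passes all N2, so N2 in P = N2 in M = 1035.1 t/h.
Cl2 in P: m_A = 481×0.830 + (1−0.079)·(1−0.523)·m_A, so m_A = 399.23/0.5607 = 712.04 t/h.
M = (1−0.523)×712.04 + 1035.1 = 1374.7 t/h.
Recycle F = (1−0.079)×1374.7 = 1266.1 t/h.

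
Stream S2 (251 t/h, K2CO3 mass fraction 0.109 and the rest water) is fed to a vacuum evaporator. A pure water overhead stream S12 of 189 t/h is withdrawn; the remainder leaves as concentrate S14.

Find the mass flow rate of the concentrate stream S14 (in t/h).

Concentrate = 251 − 189 = 62 t/h.

62 t/h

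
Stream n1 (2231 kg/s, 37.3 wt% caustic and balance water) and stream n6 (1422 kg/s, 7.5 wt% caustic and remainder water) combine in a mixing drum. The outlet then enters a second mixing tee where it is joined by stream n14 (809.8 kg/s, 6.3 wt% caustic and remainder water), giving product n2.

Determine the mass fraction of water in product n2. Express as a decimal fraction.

0.778

Overall, product flow = 4462.8 kg/s.
water in = 2231×0.627 + 1422×0.925 + 809.8×0.937 = 3473 kg/s.
water fraction in n2 = 0.778.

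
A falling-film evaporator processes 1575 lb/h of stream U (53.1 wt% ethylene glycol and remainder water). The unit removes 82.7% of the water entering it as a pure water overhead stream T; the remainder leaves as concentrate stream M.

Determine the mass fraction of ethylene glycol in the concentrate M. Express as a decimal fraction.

ethylene glycol is not removed: 1575×0.531 = 836.33 lb/h of ethylene glycol enters M.
water entering = 1575×0.469 = 738.67 lb/h; overhead removed = 0.827×738.67 = 610.88 lb/h.
Concentrate = 1575 − 610.88 = 964.12 lb/h.
Mass fraction = 836.33/964.12 = 0.867.

0.867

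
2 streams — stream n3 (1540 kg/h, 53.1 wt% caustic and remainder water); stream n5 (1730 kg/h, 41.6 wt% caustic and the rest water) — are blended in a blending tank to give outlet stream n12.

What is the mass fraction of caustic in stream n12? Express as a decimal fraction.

0.4702

Total flow out = 1540 + 1730 = 3270 kg/h.
caustic in = 1540×0.531 + 1730×0.416 = 1537.4 kg/h.
caustic mass fraction in n12 = 1537.4/3270 = 0.4702.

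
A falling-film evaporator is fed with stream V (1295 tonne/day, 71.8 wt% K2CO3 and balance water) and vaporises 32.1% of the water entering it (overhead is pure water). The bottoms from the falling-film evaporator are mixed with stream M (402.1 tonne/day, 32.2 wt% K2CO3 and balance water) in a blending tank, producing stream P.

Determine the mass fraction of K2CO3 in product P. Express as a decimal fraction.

0.670

Vapour removed = 0.321×0.282×1295 = 117.23 tonne/day; concentrate = 1177.8 tonne/day.
K2CO3 reaching the mixer = 929.81 (from concentrate) + 402.1×0.322 = 1059.3 tonne/day.
Product flow = 1177.8 + 402.1 = 1579.9 tonne/day; K2CO3 fraction = 0.670.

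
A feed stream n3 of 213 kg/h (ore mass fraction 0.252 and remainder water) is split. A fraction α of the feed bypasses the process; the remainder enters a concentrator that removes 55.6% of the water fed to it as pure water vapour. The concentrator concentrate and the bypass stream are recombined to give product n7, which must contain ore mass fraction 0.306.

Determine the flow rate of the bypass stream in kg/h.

122.6 kg/h

All 213×0.252 = 53.676 kg/h of ore reaches n7, so n7 = 53.676/0.306 = 175.41 kg/h and vapour = 37.588 kg/h.
The evaporator receives (1−α)·213 of feed at 0.748 water and removes 0.556 of that water:
0.556×0.748×(1−α)×213 = 37.588
(1−α) = 37.588/88.584 = 0.4243;  α = 0.5757.
Bypass flow = 0.5757×213 = 122.62 kg/h.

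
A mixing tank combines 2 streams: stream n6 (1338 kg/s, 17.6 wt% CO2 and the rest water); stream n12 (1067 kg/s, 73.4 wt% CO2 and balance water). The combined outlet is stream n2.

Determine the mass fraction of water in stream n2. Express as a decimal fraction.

Total flow out = 1338 + 1067 = 2405 kg/s.
water in = 1338×0.824 + 1067×0.266 = 1386.3 kg/s.
water mass fraction in n2 = 1386.3/2405 = 0.576.

0.576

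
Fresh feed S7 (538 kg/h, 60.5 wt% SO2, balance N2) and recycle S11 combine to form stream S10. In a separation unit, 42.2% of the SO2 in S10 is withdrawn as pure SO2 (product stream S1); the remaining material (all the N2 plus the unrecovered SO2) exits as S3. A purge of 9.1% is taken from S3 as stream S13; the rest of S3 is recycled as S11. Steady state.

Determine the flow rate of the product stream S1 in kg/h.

SO2 in S10: m_A = 538×0.605 + (1−0.091)·(1−0.422)·m_A, so m_A = 325.49/0.4746 = 685.82 kg/h.
Product S1 = 0.422×685.82 = 289.42 kg/h.

289.4 kg/h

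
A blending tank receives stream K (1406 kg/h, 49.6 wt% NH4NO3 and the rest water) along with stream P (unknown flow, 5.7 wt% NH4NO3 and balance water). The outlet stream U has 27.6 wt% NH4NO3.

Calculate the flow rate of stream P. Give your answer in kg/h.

Let P be the unknown flow. Total out = 1406 + P.
NH4NO3 balance: 697.38 + 0.057·P = 0.276·(1406 + P)
(0.057 − 0.276)·P = 0.276×1406 − 697.38 = -309.32
P = -309.32 / -0.219 = 1412.4 kg/h

1412 kg/h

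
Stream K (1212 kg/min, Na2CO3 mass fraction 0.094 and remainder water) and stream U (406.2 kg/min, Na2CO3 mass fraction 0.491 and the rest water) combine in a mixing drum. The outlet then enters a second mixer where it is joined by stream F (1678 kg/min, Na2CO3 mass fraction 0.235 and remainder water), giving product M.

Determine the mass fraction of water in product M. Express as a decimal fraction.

0.785

Overall, product flow = 3296.2 kg/min.
water in = 1212×0.906 + 406.2×0.509 + 1678×0.765 = 2588.5 kg/min.
water fraction in M = 0.785.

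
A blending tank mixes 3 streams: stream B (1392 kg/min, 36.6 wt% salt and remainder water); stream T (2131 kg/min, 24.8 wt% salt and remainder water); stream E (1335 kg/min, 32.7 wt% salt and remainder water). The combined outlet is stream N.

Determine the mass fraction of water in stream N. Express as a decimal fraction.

Total flow out = 1392 + 2131 + 1335 = 4858 kg/min.
water in = 1392×0.634 + 2131×0.752 + 1335×0.673 = 3383.5 kg/min.
water mass fraction in N = 3383.5/4858 = 0.696.

0.696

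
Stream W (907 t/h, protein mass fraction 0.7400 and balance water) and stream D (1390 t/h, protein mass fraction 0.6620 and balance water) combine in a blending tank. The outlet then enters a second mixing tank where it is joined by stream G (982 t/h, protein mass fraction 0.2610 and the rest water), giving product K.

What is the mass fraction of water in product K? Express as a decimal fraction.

0.4365

Overall, product flow = 3279 t/h.
water in = 907×0.260 + 1390×0.338 + 982×0.739 = 1431.3 t/h.
water fraction in K = 0.4365.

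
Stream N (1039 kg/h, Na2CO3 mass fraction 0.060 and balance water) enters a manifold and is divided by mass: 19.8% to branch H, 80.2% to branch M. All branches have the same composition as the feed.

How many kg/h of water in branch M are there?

783.3 kg/h

Branch M total = 0.802×1039 = 833.28 kg/h.
water in M = 0.940×833.28 = 783.28 kg/h.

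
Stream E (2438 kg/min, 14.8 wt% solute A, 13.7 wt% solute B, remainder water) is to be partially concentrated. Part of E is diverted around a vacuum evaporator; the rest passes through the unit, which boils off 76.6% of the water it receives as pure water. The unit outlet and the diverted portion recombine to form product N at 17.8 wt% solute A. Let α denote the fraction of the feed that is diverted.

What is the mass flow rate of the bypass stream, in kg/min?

1688 kg/min

All 2438×0.148 = 360.82 kg/min of solute A reaches N, so N = 360.82/0.178 = 2027.1 kg/min and vapour = 410.9 kg/min.
The evaporator receives (1−α)·2438 of feed at 0.715 water and removes 0.766 of that water:
0.766×0.715×(1−α)×2438 = 410.9
(1−α) = 410.9/1335.3 = 0.3077;  α = 0.6923.
Bypass flow = 0.6923×2438 = 1687.8 kg/min.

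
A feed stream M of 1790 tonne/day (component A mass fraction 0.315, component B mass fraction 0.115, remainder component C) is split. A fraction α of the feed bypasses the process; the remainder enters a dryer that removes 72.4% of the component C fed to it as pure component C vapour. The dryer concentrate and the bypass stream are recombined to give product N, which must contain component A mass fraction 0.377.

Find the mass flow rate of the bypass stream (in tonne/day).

All 1790×0.315 = 563.85 tonne/day of component A reaches N, so N = 563.85/0.377 = 1495.6 tonne/day and vapour = 294.38 tonne/day.
The evaporator receives (1−α)·1790 of feed at 0.570 component C and removes 0.724 of that component C:
0.724×0.570×(1−α)×1790 = 294.38
(1−α) = 294.38/738.7 = 0.3985;  α = 0.6015.
Bypass flow = 0.6015×1790 = 1076.7 tonne/day.

1077 tonne/day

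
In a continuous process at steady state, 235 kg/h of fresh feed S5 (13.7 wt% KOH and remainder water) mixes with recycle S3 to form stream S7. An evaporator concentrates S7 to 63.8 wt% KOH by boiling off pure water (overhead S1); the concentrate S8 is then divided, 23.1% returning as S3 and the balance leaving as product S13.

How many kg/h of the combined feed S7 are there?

Overall KOH balance (none leaves overhead): KOH in fresh feed = KOH in product, i.e. 235×0.137 = (1−0.231)·S8·0.638.
S8 = 32.195/(0.638×0.769) = 65.621 kg/h.
Recycle S3 = 0.231×65.621 = 15.158 kg/h.
Combined feed S7 = 235 + 15.158 = 250.16 kg/h.

250.2 kg/h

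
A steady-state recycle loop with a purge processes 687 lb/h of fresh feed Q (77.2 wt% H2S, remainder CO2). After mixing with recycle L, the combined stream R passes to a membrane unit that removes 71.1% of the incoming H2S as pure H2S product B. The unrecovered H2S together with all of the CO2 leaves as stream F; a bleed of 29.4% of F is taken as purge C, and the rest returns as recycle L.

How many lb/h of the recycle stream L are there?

CO2 enters only via Q and leaves only via the purge: 687×0.228 = 0.294×(CO2 in F), and the membrane unit passes all CO2, so CO2 in R = CO2 in F = 532.78 lb/h.
H2S in R: m_A = 687×0.772 + (1−0.294)·(1−0.711)·m_A, so m_A = 530.36/0.7960 = 666.31 lb/h.
F = (1−0.711)×666.31 + 532.78 = 725.34 lb/h.
Recycle L = (1−0.294)×725.34 = 512.09 lb/h.

512.1 lb/h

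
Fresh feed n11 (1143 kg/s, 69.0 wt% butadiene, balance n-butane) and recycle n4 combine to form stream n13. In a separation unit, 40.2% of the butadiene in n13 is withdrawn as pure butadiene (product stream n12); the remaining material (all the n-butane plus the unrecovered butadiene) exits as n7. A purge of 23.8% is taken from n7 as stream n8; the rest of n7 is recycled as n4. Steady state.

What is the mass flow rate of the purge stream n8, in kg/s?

560.5 kg/s

n-butane enters only via n11 and leaves only via the purge: 1143×0.310 = 0.238×(n-butane in n7), and the separation unit passes all n-butane, so n-butane in n13 = n-butane in n7 = 1488.8 kg/s.
butadiene in n13: m_A = 1143×0.690 + (1−0.238)·(1−0.402)·m_A, so m_A = 788.67/0.5443 = 1448.9 kg/s.
n7 = (1−0.402)×1448.9 + 1488.8 = 2355.2 kg/s.
Purge n8 = 0.238×2355.2 = 560.54 kg/s.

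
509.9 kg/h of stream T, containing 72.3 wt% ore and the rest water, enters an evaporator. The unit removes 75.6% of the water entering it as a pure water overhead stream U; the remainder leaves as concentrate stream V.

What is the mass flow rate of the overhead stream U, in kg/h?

water entering = 509.9×0.277 = 141.24 kg/h; overhead removed = 0.756×141.24 = 106.78 kg/h.

106.8 kg/h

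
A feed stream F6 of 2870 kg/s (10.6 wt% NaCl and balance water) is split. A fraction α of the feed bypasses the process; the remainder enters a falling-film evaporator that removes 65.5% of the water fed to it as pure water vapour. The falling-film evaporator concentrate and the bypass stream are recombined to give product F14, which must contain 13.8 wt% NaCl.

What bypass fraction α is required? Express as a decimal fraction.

0.604

All 2870×0.106 = 304.22 kg/s of NaCl reaches F14, so F14 = 304.22/0.138 = 2204.5 kg/s and vapour = 665.51 kg/s.
The evaporator receives (1−α)·2870 of feed at 0.894 water and removes 0.655 of that water:
0.655×0.894×(1−α)×2870 = 665.51
(1−α) = 665.51/1680.6 = 0.3960;  α = 0.6040.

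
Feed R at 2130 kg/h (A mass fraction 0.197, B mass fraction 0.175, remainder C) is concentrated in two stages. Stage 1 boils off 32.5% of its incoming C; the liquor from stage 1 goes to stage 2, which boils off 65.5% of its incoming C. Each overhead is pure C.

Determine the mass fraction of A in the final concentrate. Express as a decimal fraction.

C in feed = 2130×0.628 = 1337.6 kg/h.
After stage 1: C left = (1−0.325)×1337.6 = 902.91; stream total = 1695.3 kg/h.
After stage 2: C left = (1−0.655)×902.91 = 311.5; final concentrate = 1103.9 kg/h.
A fraction = 419.61/1103.9 = 0.380.

0.380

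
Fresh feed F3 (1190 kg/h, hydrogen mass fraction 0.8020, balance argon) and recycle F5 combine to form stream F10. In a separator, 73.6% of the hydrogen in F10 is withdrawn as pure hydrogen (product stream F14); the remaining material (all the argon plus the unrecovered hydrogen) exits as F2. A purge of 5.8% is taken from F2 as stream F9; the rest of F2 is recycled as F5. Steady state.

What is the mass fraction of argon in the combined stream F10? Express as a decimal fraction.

argon enters only via F3 and leaves only via the purge: 1190×0.198 = 0.058×(argon in F2), and the separator passes all argon, so argon in F10 = argon in F2 = 4062.4 kg/h.
hydrogen in F10: m_A = 1190×0.802 + (1−0.058)·(1−0.736)·m_A, so m_A = 954.38/0.7513 = 1270.3 kg/h.
F10 = 1270.3 + 4062.4 = 5332.7 kg/h.
argon fraction in F10 = 4062.4/5332.7 = 0.7618.

0.7618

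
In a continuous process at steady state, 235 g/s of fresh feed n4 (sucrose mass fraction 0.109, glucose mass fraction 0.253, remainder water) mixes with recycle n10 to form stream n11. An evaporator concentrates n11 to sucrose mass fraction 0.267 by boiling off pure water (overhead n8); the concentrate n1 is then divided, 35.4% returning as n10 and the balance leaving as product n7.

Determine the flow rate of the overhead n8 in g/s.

Overall sucrose balance (none leaves overhead): sucrose in fresh feed = sucrose in product, i.e. 235×0.109 = (1−0.354)·n1·0.267.
n1 = 25.615/(0.267×0.646) = 148.51 g/s.
Recycle n10 = 0.354×148.51 = 52.572 g/s.
Combined feed n11 = 235 + 52.572 = 287.57 g/s.
Overhead n8 = n11 − n1 = 287.57 − 148.51 = 139.06 g/s.

139.1 g/s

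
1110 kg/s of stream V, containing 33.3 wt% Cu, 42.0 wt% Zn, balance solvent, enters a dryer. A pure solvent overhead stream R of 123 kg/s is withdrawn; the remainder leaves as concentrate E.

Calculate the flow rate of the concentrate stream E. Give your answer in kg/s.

987 kg/s

Concentrate = 1110 − 123 = 987 kg/s.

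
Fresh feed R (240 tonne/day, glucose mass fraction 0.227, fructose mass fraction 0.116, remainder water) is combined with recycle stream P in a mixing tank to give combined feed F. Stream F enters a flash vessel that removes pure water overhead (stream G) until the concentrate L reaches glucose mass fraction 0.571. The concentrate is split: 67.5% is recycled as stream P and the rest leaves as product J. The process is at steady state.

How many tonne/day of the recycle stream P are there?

198.2 tonne/day

Overall glucose balance (none leaves overhead): glucose in fresh feed = glucose in product, i.e. 240×0.227 = (1−0.675)·L·0.571.
L = 54.48/(0.571×0.325) = 293.57 tonne/day.
Recycle P = 0.675×293.57 = 198.16 tonne/day.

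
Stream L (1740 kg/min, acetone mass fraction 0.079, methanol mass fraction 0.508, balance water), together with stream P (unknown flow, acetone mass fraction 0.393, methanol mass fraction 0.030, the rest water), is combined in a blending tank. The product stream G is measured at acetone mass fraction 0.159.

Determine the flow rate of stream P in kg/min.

Let P be the unknown flow. Total out = 1740 + P.
acetone balance: 137.46 + 0.393·P = 0.159·(1740 + P)
(0.393 − 0.159)·P = 0.159×1740 − 137.46 = 139.2
P = 139.2 / 0.234 = 594.87 kg/min

594.9 kg/min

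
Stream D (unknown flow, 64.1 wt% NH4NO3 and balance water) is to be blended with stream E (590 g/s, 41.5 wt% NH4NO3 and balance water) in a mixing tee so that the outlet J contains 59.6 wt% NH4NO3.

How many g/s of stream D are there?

2373 g/s

Let D be the unknown flow. Total out = 590 + D.
NH4NO3 balance: 244.85 + 0.641·D = 0.596·(590 + D)
(0.641 − 0.596)·D = 0.596×590 − 244.85 = 106.79
D = 106.79 / 0.045 = 2373.1 g/s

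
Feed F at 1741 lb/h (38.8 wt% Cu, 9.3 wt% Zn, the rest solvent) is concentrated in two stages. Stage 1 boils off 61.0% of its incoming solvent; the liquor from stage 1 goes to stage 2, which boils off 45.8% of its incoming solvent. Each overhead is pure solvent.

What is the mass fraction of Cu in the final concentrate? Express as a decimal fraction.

solvent in feed = 1741×0.519 = 903.58 lb/h.
After stage 1: solvent left = (1−0.610)×903.58 = 352.4; stream total = 1189.8 lb/h.
After stage 2: solvent left = (1−0.458)×352.4 = 191; final concentrate = 1028.4 lb/h.
Cu fraction = 675.51/1028.4 = 0.657.

0.657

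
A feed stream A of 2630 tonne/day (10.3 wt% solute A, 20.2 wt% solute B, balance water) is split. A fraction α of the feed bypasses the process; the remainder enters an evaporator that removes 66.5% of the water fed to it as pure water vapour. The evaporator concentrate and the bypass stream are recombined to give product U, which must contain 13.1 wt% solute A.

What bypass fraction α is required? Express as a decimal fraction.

All 2630×0.103 = 270.89 tonne/day of solute A reaches U, so U = 270.89/0.131 = 2067.9 tonne/day and vapour = 562.14 tonne/day.
The evaporator receives (1−α)·2630 of feed at 0.695 water and removes 0.665 of that water:
0.665×0.695×(1−α)×2630 = 562.14
(1−α) = 562.14/1215.5 = 0.4625;  α = 0.5375.

0.538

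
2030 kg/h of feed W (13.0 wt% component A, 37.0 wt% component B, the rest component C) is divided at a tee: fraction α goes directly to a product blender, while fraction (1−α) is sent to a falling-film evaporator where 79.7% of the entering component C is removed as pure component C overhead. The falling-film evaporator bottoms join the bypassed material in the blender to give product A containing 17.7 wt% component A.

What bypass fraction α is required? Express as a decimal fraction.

All 2030×0.130 = 263.9 kg/h of component A reaches A, so A = 263.9/0.177 = 1491 kg/h and vapour = 539.04 kg/h.
The evaporator receives (1−α)·2030 of feed at 0.500 component C and removes 0.797 of that component C:
0.797×0.500×(1−α)×2030 = 539.04
(1−α) = 539.04/808.96 = 0.6663;  α = 0.3337.

0.334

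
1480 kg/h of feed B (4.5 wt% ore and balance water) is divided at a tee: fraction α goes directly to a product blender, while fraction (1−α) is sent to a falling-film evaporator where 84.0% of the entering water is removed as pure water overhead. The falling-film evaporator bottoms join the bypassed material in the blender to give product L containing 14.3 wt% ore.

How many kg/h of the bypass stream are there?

All 1480×0.045 = 66.6 kg/h of ore reaches L, so L = 66.6/0.143 = 465.73 kg/h and vapour = 1014.3 kg/h.
The evaporator receives (1−α)·1480 of feed at 0.955 water and removes 0.840 of that water:
0.840×0.955×(1−α)×1480 = 1014.3
(1−α) = 1014.3/1187.3 = 0.8543;  α = 0.1457.
Bypass flow = 0.1457×1480 = 215.64 kg/h.

215.6 kg/h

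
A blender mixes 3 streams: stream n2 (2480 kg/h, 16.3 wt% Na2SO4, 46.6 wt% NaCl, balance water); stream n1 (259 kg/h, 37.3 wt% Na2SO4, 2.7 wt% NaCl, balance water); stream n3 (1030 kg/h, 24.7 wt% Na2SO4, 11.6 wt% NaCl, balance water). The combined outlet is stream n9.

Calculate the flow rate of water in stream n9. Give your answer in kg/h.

water out = water in = 2480×0.371 + 259×0.600 + 1030×0.637 = 1731.6 kg/h.

1732 kg/h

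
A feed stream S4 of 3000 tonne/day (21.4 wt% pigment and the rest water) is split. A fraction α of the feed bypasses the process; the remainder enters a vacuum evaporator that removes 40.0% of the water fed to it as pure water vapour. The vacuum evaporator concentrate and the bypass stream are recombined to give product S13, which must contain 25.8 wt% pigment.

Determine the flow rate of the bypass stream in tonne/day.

All 3000×0.214 = 642 tonne/day of pigment reaches S13, so S13 = 642/0.258 = 2488.4 tonne/day and vapour = 511.63 tonne/day.
The evaporator receives (1−α)·3000 of feed at 0.786 water and removes 0.400 of that water:
0.400×0.786×(1−α)×3000 = 511.63
(1−α) = 511.63/943.2 = 0.5424;  α = 0.4576.
Bypass flow = 0.4576×3000 = 1372.7 tonne/day.

1373 tonne/day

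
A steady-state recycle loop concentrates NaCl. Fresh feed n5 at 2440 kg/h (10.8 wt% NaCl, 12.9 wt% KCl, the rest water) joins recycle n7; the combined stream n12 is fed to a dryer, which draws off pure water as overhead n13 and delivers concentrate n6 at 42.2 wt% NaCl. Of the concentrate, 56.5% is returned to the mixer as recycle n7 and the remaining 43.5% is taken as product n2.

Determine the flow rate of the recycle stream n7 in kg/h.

Overall NaCl balance (none leaves overhead): NaCl in fresh feed = NaCl in product, i.e. 2440×0.108 = (1−0.565)·n6·0.422.
n6 = 263.52/(0.422×0.435) = 1435.5 kg/h.
Recycle n7 = 0.565×1435.5 = 811.07 kg/h.

811.1 kg/h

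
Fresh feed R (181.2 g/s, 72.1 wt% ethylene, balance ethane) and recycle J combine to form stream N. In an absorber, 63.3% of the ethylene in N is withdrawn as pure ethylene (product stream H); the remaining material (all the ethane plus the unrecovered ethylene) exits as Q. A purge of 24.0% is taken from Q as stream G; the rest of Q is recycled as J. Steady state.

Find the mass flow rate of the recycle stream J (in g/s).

210.6 g/s

ethane enters only via R and leaves only via the purge: 181.2×0.279 = 0.240×(ethane in Q), and the absorber passes all ethane, so ethane in N = ethane in Q = 210.65 g/s.
ethylene in N: m_A = 181.2×0.721 + (1−0.240)·(1−0.633)·m_A, so m_A = 130.65/0.7211 = 181.18 g/s.
Q = (1−0.633)×181.18 + 210.65 = 277.14 g/s.
Recycle J = (1−0.240)×277.14 = 210.62 g/s.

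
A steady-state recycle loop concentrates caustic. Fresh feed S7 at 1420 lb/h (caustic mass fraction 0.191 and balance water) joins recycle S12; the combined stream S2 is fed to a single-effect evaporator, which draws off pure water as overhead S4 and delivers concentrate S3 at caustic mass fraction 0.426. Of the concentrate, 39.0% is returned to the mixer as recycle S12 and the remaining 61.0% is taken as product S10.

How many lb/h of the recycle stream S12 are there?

407 lb/h

Overall caustic balance (none leaves overhead): caustic in fresh feed = caustic in product, i.e. 1420×0.191 = (1−0.390)·S3·0.426.
S3 = 271.22/(0.426×0.610) = 1043.7 lb/h.
Recycle S12 = 0.390×1043.7 = 407.05 lb/h.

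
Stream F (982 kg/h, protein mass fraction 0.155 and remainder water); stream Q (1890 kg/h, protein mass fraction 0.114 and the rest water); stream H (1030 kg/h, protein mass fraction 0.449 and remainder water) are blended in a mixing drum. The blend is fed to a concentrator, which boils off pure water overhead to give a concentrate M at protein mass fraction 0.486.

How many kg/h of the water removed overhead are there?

2194 kg/h

protein entering = 982×0.155 + 1890×0.114 + 1030×0.449 = 830.14 kg/h.
All protein reports to M, so M = 830.14/0.486 = 1708.1 kg/h.
Total feed = 3902 kg/h; overhead = 3902 − 1708.1 = 2193.9 kg/h.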